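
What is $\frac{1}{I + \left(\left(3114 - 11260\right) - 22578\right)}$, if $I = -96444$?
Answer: $- \frac{1}{127168} \approx -7.8636 \cdot 10^{-6}$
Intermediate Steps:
$\frac{1}{I + \left(\left(3114 - 11260\right) - 22578\right)} = \frac{1}{-96444 + \left(\left(3114 - 11260\right) - 22578\right)} = \frac{1}{-96444 - 30724} = \frac{1}{-127168} = - \frac{1}{127168}$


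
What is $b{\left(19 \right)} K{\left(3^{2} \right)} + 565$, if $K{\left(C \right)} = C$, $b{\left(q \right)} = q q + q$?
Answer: $3985$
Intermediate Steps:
$b{\left(q \right)} = q + q^{2}$ ($b{\left(q \right)} = q^{2} + q = q + q^{2}$)
$b{\left(19 \right)} K{\left(3^{2} \right)} + 565 = 19 \left(1 + 19\right) 3^{2} + 565 = 19 \cdot 20 \cdot 9 + 565 = 380 \cdot 9 + 565 = 3420 + 565 = 3985$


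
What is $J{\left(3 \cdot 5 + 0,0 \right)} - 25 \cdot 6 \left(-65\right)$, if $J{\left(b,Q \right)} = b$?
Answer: $9765$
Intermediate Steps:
$J{\left(3 \cdot 5 + 0,0 \right)} - 25 \cdot 6 \left(-65\right) = \left(3 \cdot 5 + 0\right) - 25 \cdot 6 \left(-65\right) = \left(15 + 0\right) - -9750 = 15 + 9750 = 9765$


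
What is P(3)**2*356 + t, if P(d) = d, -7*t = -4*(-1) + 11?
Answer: 22413/7 ≈ 3201.9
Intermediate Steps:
t = -15/7 (t = -(-4*(-1) + 11)/7 = -(4 + 11)/7 = -1/7*15 = -15/7 ≈ -2.1429)
P(3)**2*356 + t = 3**2*356 - 15/7 = 9*356 - 15/7 = 3204 - 15/7 = 22413/7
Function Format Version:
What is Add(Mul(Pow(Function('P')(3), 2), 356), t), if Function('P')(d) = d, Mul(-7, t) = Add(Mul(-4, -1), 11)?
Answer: Rational(22413, 7) ≈ 3201.9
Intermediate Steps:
t = Rational(-15, 7) (t = Mul(Rational(-1, 7), Add(Mul(-4, -1), 11)) = Mul(Rational(-1, 7), Add(4, 11)) = Mul(Rational(-1, 7), 15) = Rational(-15, 7) ≈ -2.1429)
Add(Mul(Pow(Function('P')(3), 2), 356), t) = Add(Mul(Pow(3, 2), 356), Rational(-15, 7)) = Add(Mul(9, 356), Rational(-15, 7)) = Add(3204, Rational(-15, 7)) = Rational(22413, 7)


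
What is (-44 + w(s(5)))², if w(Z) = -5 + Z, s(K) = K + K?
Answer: 1521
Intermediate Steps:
s(K) = 2*K
(-44 + w(s(5)))² = (-44 + (-5 + 2*5))² = (-44 + (-5 + 10))² = (-44 + 5)² = (-39)² = 1521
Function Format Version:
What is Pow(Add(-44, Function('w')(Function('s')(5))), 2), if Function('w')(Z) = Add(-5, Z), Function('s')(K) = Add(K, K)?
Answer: 1521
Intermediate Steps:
Function('s')(K) = Mul(2, K)
Pow(Add(-44, Function('w')(Function('s')(5))), 2) = Pow(Add(-44, Add(-5, Mul(2, 5))), 2) = Pow(Add(-44, Add(-5, 10)), 2) = Pow(Add(-44, 5), 2) = Pow(-39, 2) = 1521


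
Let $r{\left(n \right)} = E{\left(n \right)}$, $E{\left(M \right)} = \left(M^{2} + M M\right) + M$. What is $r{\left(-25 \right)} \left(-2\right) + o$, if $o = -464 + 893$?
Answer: $-2021$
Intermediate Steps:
$E{\left(M \right)} = M + 2 M^{2}$ ($E{\left(M \right)} = \left(M^{2} + M^{2}\right) + M = 2 M^{2} + M = M + 2 M^{2}$)
$r{\left(n \right)} = n \left(1 + 2 n\right)$
$o = 429$
$r{\left(-25 \right)} \left(-2\right) + o = - 25 \left(1 + 2 \left(-25\right)\right) \left(-2\right) + 429 = - 25 \left(1 - 50\right) \left(-2\right) + 429 = \left(-25\right) \left(-49\right) \left(-2\right) + 429 = 1225 \left(-2\right) + 429 = -2450 + 429 = -2021$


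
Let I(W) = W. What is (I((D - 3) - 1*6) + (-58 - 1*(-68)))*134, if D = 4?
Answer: 670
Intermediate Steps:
(I((D - 3) - 1*6) + (-58 - 1*(-68)))*134 = (((4 - 3) - 1*6) + (-58 - 1*(-68)))*134 = ((1 - 6) + (-58 + 68))*134 = (-5 + 10)*134 = 5*134 = 670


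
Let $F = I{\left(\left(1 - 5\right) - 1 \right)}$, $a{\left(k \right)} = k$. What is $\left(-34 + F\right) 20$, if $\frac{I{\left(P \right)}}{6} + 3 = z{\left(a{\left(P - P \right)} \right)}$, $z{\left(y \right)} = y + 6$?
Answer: $-320$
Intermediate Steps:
$z{\left(y \right)} = 6 + y$
$I{\left(P \right)} = 18$ ($I{\left(P \right)} = -18 + 6 \left(6 + \left(P - P\right)\right) = -18 + 6 \left(6 + 0\right) = -18 + 6 \cdot 6 = -18 + 36 = 18$)
$F = 18$
$\left(-34 + F\right) 20 = \left(-34 + 18\right) 20 = \left(-16\right) 20 = -320$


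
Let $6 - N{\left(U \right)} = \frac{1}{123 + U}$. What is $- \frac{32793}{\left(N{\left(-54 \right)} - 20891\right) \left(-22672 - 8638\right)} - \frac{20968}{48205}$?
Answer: $- \frac{6104390626363}{14032250479060} \approx -0.43503$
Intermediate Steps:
$N{\left(U \right)} = 6 - \frac{1}{123 + U}$
$- \frac{32793}{\left(N{\left(-54 \right)} - 20891\right) \left(-22672 - 8638\right)} - \frac{20968}{48205} = - \frac{32793}{\left(\frac{737 + 6 \left(-54\right)}{123 - 54} - 20891\right) \left(-22672 - 8638\right)} - \frac{20968}{48205} = - \frac{32793}{\left(\frac{737 - 324}{69} - 20891\right) \left(-31310\right)} - \frac{20968}{48205} = - \frac{32793}{\left(\frac{1}{69} \cdot 413 - 20891\right) \left(-31310\right)} - \frac{20968}{48205} = - \frac{32793}{\left(\frac{413}{69} - 20891\right) \left(-31310\right)} - \frac{20968}{48205} = - \frac{32793}{\left(- \frac{1441066}{69}\right) \left(-31310\right)} - \frac{20968}{48205} = - \frac{32793}{\frac{45119776460}{69}} - \frac{20968}{48205} = \left(-32793\right) \frac{69}{45119776460} - \frac{20968}{48205} = - \frac{2262717}{45119776460} - \frac{20968}{48205} = - \frac{6104390626363}{14032250479060}$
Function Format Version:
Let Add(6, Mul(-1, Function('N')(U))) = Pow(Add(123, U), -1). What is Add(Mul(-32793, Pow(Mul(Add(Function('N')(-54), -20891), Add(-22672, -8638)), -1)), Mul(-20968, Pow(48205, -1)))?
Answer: Rational(-6104390626363, 14032250479060) ≈ -0.43503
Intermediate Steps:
Function('N')(U) = Add(6, Mul(-1, Pow(Add(123, U), -1)))
Add(Mul(-32793, Pow(Mul(Add(Function('N')(-54), -20891), Add(-22672, -8638)), -1)), Mul(-20968, Pow(48205, -1))) = Add(Mul(-32793, Pow(Mul(Add(Mul(Pow(Add(123, -54), -1), Add(737, Mul(6, -54))), -20891), Add(-22672, -8638)), -1)), Mul(-20968, Pow(48205, -1))) = Add(Mul(-32793, Pow(Mul(Add(Mul(Pow(69, -1), Add(737, -324)), -20891), -31310), -1)), Mul(-20968, Rational(1, 48205))) = Add(Mul(-32793, Pow(Mul(Add(Mul(Rational(1, 69), 413), -20891), -31310), -1)), Rational(-20968, 48205)) = Add(Mul(-32793, Pow(Mul(Add(Rational(413, 69), -20891), -31310), -1)), Rational(-20968, 48205)) = Add(Mul(-32793, Pow(Mul(Rational(-1441066, 69), -31310), -1)), Rational(-20968, 48205)) = Add(Mul(-32793, Pow(Rational(45119776460, 69), -1)), Rational(-20968, 48205)) = Add(Mul(-32793, Rational(69, 45119776460)), Rational(-20968, 48205)) = Add(Rational(-2262717, 45119776460), Rational(-20968, 48205)) = Rational(-6104390626363, 14032250479060)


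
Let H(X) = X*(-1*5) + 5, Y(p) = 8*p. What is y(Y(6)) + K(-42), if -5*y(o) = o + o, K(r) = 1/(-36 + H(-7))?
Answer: -379/20 ≈ -18.950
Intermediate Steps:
H(X) = 5 - 5*X (H(X) = X*(-5) + 5 = -5*X + 5 = 5 - 5*X)
K(r) = 1/4 (K(r) = 1/(-36 + (5 - 5*(-7))) = 1/(-36 + (5 + 35)) = 1/(-36 + 40) = 1/4)
y(o) = -2*o/5 (y(o) = -(o + o)/5 = -2*o/5)
y(Y(6)) + K(-42) = -16*6/5 + 1/4 = -2/5*48 + 1/4 = -96/5 + 1/4 = -379/20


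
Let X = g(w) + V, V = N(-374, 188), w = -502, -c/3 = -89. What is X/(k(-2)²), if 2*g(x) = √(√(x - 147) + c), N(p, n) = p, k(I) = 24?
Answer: -187/288 + √(267 + I*√649)/1152 ≈ -0.63511 + 0.00067591*I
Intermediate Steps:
c = 267 (c = -3*(-89) = 267)
V = -374
g(x) = √(267 + √(-147 + x))/2 (g(x) = √(√(x - 147) + 267)/2 = √(√(-147 + x) + 267)/2 = √(267 + √(-147 + x))/2)
X = -374 + √(267 + I*√649)/2 (X = √(267 + √(-147 - 502))/2 - 374 = √(267 + √(-649))/2 - 374 = √(267 + I*√649)/2 - 374 = -374 + √(267 + I*√649)/2 ≈ -365.82 + 0.38933*I)
X/(k(-2)²) = (-374 + √(267 + I*√649)/2)/(24²) = (-374 + √(267 + I*√649)/2)/576 = (-374 + √(267 + I*√649)/2)*(1/576) = -187/288 + √(267 + I*√649)/1152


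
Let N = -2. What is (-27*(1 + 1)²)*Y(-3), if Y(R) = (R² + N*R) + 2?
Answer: -1836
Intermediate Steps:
Y(R) = 2 + R² - 2*R (Y(R) = (R² - 2*R) + 2 = 2 + R² - 2*R)
(-27*(1 + 1)²)*Y(-3) = (-27*(1 + 1)²)*(2 + (-3)² - 2*(-3)) = (-27*2²)*(2 + 9 + 6) = -27*4*17 = -108*17 = -1836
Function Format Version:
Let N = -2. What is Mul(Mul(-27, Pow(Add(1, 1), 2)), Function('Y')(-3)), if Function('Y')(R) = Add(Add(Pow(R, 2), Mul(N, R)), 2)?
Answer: -1836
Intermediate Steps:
Function('Y')(R) = Add(2, Pow(R, 2), Mul(-2, R)) (Function('Y')(R) = Add(Add(Pow(R, 2), Mul(-2, R)), 2) = Add(2, Pow(R, 2), Mul(-2, R)))
Mul(Mul(-27, Pow(Add(1, 1), 2)), Function('Y')(-3)) = Mul(Mul(-27, Pow(Add(1, 1), 2)), Add(2, Pow(-3, 2), Mul(-2, -3))) = Mul(Mul(-27, Pow(2, 2)), Add(2, 9, 6)) = Mul(Mul(-27, 4), 17) = Mul(-108, 17) = -1836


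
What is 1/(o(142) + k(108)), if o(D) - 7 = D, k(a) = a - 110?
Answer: 1/147 ≈ 0.0068027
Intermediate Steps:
k(a) = -110 + a
o(D) = 7 + D
1/(o(142) + k(108)) = 1/((7 + 142) + (-110 + 108)) = 1/(149 - 2) = 1/147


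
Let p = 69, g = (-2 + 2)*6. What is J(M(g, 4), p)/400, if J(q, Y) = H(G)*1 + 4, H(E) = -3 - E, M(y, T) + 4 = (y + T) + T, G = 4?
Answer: -3/400 ≈ -0.0075000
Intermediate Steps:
g = 0 (g = 0*6 = 0)
M(y, T) = -4 + y + 2*T (M(y, T) = -4 + ((y + T) + T) = -4 + ((T + y) + T) = -4 + (y + 2*T) = -4 + y + 2*T)
J(q, Y) = -3 (J(q, Y) = (-3 - 1*4)*1 + 4 = (-3 - 4)*1 + 4 = -7*1 + 4 = -7 + 4 = -3)
J(M(g, 4), p)/400 = -3/400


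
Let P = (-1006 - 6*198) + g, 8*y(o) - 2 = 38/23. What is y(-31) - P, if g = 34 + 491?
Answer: 76795/46 ≈ 1669.5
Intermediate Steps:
g = 525
y(o) = 21/46 (y(o) = ¼ + (38/23)/8 = ¼ + (38*(1/23))/8 = ¼ + (⅛)*(38/23) = ¼ + 19/92 = 21/46)
P = -1669 (P = (-1006 - 6*198) + 525 = (-1006 - 1188) + 525 = -2194 + 525 = -1669)
y(-31) - P = 21/46 - 1*(-1669) = 21/46 + 1669 = 76795/46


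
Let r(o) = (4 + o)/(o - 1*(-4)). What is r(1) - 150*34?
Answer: -5099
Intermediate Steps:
r(o) = 1 (r(o) = (4 + o)/(o + 4) = (4 + o)/(4 + o) = 1)
r(1) - 150*34 = 1 - 150*34 = 1 - 5100 = -5099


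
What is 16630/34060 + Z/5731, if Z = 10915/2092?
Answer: 9987651283/20417696156 ≈ 0.48917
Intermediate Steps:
Z = 10915/2092 (Z = 10915*(1/2092) = 10915/2092 ≈ 5.2175)
16630/34060 + Z/5731 = 16630/34060 + (10915/2092)/5731 = 16630*(1/34060) + (10915/2092)*(1/5731) = 1663/3406 + 10915/11989252 = 9987651283/20417696156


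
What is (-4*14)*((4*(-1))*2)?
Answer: 448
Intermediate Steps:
(-4*14)*((4*(-1))*2) = -(-224)*2 = -56*(-8) = 448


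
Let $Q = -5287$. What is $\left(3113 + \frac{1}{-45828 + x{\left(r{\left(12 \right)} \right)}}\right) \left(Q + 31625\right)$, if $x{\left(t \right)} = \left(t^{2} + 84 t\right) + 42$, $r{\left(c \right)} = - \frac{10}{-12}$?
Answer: $\frac{134935442817526}{1645751} \approx 8.199 \cdot 10^{7}$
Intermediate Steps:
$r{\left(c \right)} = \frac{5}{6}$ ($r{\left(c \right)} = \left(-10\right) \left(- \frac{1}{12}\right) = \frac{5}{6}$)
$x{\left(t \right)} = 42 + t^{2} + 84 t$
$\left(3113 + \frac{1}{-45828 + x{\left(r{\left(12 \right)} \right)}}\right) \left(Q + 31625\right) = \left(3113 + \frac{1}{-45828 + \left(42 + \left(\frac{5}{6}\right)^{2} + 84 \cdot \frac{5}{6}\right)}\right) \left(-5287 + 31625\right) = \left(3113 + \frac{1}{-45828 + \left(42 + \frac{25}{36} + 70\right)}\right) 26338 = \left(3113 + \frac{1}{-45828 + \frac{4057}{36}}\right) 26338 = \left(3113 + \frac{1}{- \frac{1645751}{36}}\right) 26338 = \left(3113 - \frac{36}{1645751}\right) 26338 = \frac{5123222827}{1645751} \cdot 26338 = \frac{134935442817526}{1645751}$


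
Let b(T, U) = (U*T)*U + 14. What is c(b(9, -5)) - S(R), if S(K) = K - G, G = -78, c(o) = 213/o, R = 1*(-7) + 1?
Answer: -16995/239 ≈ -71.109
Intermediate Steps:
R = -6 (R = -7 + 1 = -6)
b(T, U) = 14 + T*U² (b(T, U) = (T*U)*U + 14 = T*U² + 14 = 14 + T*U²)
S(K) = 78 + K (S(K) = K - 1*(-78) = K + 78 = 78 + K)
c(b(9, -5)) - S(R) = 213/(14 + 9*(-5)²) - (78 - 6) = 213/(14 + 9*25) - 1*72 = 213/(14 + 225) - 72 = 213/239 - 72 = -16995/239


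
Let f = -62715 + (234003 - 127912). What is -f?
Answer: -43376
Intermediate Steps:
f = 43376 (f = -62715 + 106091 = 43376)
-f = -1*43376 = -43376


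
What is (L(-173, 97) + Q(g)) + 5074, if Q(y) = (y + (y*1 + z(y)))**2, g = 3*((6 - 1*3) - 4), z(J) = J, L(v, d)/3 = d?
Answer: 5446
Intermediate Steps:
L(v, d) = 3*d
g = -3 (g = 3*((6 - 3) - 4) = 3*(3 - 4) = 3*(-1) = -3)
Q(y) = 9*y**2 (Q(y) = (y + (y*1 + y))**2 = (y + (y + y))**2 = (y + 2*y)**2 = (3*y)**2 = 9*y**2)
(L(-173, 97) + Q(g)) + 5074 = (3*97 + 9*(-3)**2) + 5074 = (291 + 9*9) + 5074 = (291 + 81) + 5074 = 372 + 5074 = 5446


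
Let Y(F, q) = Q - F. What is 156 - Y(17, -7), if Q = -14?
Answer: 187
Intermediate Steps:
Y(F, q) = -14 - F
156 - Y(17, -7) = 156 - (-14 - 1*17) = 156 - (-14 - 17) = 156 - 1*(-31) = 156 + 31 = 187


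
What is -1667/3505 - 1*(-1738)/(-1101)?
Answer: -7927057/3859005 ≈ -2.0542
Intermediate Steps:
-1667/3505 - 1*(-1738)/(-1101) = -1667*1/3505 + 1738*(-1/1101) = -1667/3505 - 1738/1101 = -7927057/3859005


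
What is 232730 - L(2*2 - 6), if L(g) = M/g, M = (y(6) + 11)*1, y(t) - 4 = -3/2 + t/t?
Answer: 930949/4 ≈ 2.3274e+5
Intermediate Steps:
y(t) = 7/2 (y(t) = 4 + (-3/2 + t/t) = 4 + (-3*1/2 + 1) = 4 + (-3/2 + 1) = 4 - 1/2 = 7/2)
M = 29/2 (M = (7/2 + 11)*1 = (29/2)*1 = 29/2 ≈ 14.500)
L(g) = 29/(2*g)
232730 - L(2*2 - 6) = 232730 - 29/(2*(2*2 - 6)) = 232730 - 29/(2*(4 - 6)) = 232730 - 29/(2*(-2)) = 232730 - 29*(-1)/(2*2) = 232730 - 1*(-29/4) = 232730 + 29/4 = 930949/4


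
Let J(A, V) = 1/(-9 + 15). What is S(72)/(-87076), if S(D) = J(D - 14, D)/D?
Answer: -1/37616832 ≈ -2.6584e-8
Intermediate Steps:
J(A, V) = ⅙ (J(A, V) = 1/6 = ⅙)
S(D) = 1/(6*D)
S(72)/(-87076) = ((⅙)/72)/(-87076) = ((⅙)*(1/72))*(-1/87076) = (1/432)*(-1/87076) = -1/37616832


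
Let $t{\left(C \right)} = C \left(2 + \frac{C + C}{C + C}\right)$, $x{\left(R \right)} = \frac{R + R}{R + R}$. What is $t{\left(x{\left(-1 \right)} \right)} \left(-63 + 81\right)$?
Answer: $54$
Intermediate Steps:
$x{\left(R \right)} = 1$ ($x{\left(R \right)} = \frac{2 R}{2 R} = 2 R \frac{1}{2 R} = 1$)
$t{\left(C \right)} = 3 C$ ($t{\left(C \right)} = C \left(2 + \frac{2 C}{2 C}\right) = C \left(2 + 2 C \frac{1}{2 C}\right) = C \left(2 + 1\right) = C 3 = 3 C$)
$t{\left(x{\left(-1 \right)} \right)} \left(-63 + 81\right) = 3 \cdot 1 \left(-63 + 81\right) = 3 \cdot 18 = 54$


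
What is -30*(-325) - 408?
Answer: 9342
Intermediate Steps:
-30*(-325) - 408 = 9750 - 408 = 9342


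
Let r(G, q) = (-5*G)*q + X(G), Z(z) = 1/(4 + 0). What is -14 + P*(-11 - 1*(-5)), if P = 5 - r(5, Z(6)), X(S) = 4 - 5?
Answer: -175/2 ≈ -87.500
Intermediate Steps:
X(S) = -1
Z(z) = 1/4
r(G, q) = -1 - 5*G*q (r(G, q) = (-5*G)*q - 1 = -5*G*q - 1 = -1 - 5*G*q)
P = 49/4 (P = 5 - (-1 - 5*5*1/4) = 5 - (-1 - 25/4) = 5 - 1*(-29/4) = 5 + 29/4 = 49/4 ≈ 12.250)
-14 + P*(-11 - 1*(-5)) = -14 + 49*(-11 - 1*(-5))/4 = -14 + 49*(-11 + 5)/4 = -14 + (49/4)*(-6) = -14 - 147/2 = -175/2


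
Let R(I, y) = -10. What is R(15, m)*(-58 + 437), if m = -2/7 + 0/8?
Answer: -3790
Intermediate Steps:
m = -2/7 (m = -2*⅐ + 0*(⅛) = -2/7 + 0 = -2/7 ≈ -0.28571)
R(15, m)*(-58 + 437) = -10*(-58 + 437) = -10*379 = -3790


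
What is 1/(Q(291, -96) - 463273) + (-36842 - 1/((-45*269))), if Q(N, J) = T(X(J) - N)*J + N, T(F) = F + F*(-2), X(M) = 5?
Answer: -218721816337247/5936751990 ≈ -36842.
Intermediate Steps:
T(F) = -F (T(F) = F - 2*F = -F)
Q(N, J) = N + J*(-5 + N) (Q(N, J) = (-(5 - N))*J + N = (-5 + N)*J + N = J*(-5 + N) + N = N + J*(-5 + N))
1/(Q(291, -96) - 463273) + (-36842 - 1/((-45*269))) = 1/((291 - 96*(-5 + 291)) - 463273) + (-36842 - 1/((-45*269))) = 1/((291 - 96*286) - 463273) + (-36842 - 1/(-12105)) = 1/((291 - 27456) - 463273) + (-36842 - 1*(-1/12105)) = 1/(-27165 - 463273) + (-36842 + 1/12105) = 1/(-490438) - 445972409/12105 = -1/490438 - 445972409/12105 = -218721816337247/5936751990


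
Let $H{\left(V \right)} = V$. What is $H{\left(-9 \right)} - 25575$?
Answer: $-25584$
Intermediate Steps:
$H{\left(-9 \right)} - 25575 = -9 - 25575 = -25584$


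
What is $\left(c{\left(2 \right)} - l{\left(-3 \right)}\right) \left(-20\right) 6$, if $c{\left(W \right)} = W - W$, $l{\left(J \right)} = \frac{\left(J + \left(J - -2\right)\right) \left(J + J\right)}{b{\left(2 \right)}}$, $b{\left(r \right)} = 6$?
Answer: $480$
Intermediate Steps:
$l{\left(J \right)} = \frac{J \left(2 + 2 J\right)}{3}$ ($l{\left(J \right)} = \frac{\left(J + \left(J - -2\right)\right) \left(J + J\right)}{6} = \left(J + \left(J + 2\right)\right) 2 J \frac{1}{6} = \left(J + \left(2 + J\right)\right) 2 J \frac{1}{6} = \left(2 + 2 J\right) 2 J \frac{1}{6} = 2 J \left(2 + 2 J\right) \frac{1}{6} = \frac{J \left(2 + 2 J\right)}{3}$)
$c{\left(W \right)} = 0$
$\left(c{\left(2 \right)} - l{\left(-3 \right)}\right) \left(-20\right) 6 = \left(0 - \frac{2}{3} \left(-3\right) \left(1 - 3\right)\right) \left(-20\right) 6 = \left(0 - \frac{2}{3} \left(-3\right) \left(-2\right)\right) \left(-20\right) 6 = \left(0 - 4\right) \left(-20\right) 6 = \left(-4\right) \left(-20\right) 6 = 80 \cdot 6 = 480$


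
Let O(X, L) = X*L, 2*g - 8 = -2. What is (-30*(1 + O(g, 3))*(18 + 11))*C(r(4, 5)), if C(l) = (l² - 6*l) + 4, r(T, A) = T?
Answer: 34800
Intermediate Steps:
g = 3 (g = 4 + (½)*(-2) = 4 - 1 = 3)
O(X, L) = L*X
C(l) = 4 + l² - 6*l
(-30*(1 + O(g, 3))*(18 + 11))*C(r(4, 5)) = (-30*(1 + 3*3)*(18 + 11))*(4 + 4² - 6*4) = (-30*(1 + 9)*29)*(4 + 16 - 24) = -300*29*(-4) = -30*290*(-4) = -8700*(-4) = 34800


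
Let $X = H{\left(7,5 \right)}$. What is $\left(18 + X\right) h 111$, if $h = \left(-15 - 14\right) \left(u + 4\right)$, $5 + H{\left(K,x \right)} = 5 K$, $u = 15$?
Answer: $-2935728$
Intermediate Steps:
$H{\left(K,x \right)} = -5 + 5 K$
$X = 30$ ($X = -5 + 5 \cdot 7 = -5 + 35 = 30$)
$h = -551$ ($h = \left(-15 - 14\right) \left(15 + 4\right) = \left(-29\right) 19 = -551$)
$\left(18 + X\right) h 111 = \left(18 + 30\right) \left(-551\right) 111 = 48 \left(-551\right) 111 = \left(-26448\right) 111 = -2935728$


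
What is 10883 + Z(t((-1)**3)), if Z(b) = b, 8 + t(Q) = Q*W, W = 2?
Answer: 10873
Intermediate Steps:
t(Q) = -8 + 2*Q (t(Q) = -8 + Q*2 = -8 + 2*Q)
10883 + Z(t((-1)**3)) = 10883 + (-8 + 2*(-1)**3) = 10883 + (-8 + 2*(-1)) = 10883 + (-8 - 2) = 10883 - 10 = 10873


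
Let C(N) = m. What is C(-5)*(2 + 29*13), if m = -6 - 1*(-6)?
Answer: 0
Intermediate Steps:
m = 0 (m = -6 + 6 = 0)
C(N) = 0
C(-5)*(2 + 29*13) = 0*(2 + 29*13) = 0*(2 + 377) = 0*379 = 0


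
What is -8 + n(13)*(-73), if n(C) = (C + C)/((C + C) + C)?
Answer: -170/3 ≈ -56.667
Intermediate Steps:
n(C) = 2/3 (n(C) = (2*C)/(2*C + C) = (2*C)/((3*C)) = (2*C)*(1/(3*C)) = 2/3)
-8 + n(13)*(-73) = -8 + (2/3)*(-73) = -8 - 146/3 = -170/3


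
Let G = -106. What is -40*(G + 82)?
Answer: 960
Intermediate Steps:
-40*(G + 82) = -40*(-106 + 82) = -40*(-24) = 960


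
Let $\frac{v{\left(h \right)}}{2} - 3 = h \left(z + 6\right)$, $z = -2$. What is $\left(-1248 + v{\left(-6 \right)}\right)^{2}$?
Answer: $1664100$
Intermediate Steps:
$v{\left(h \right)} = 6 + 8 h$ ($v{\left(h \right)} = 6 + 2 h \left(-2 + 6\right) = 6 + 2 h 4 = 6 + 2 \cdot 4 h = 6 + 8 h$)
$\left(-1248 + v{\left(-6 \right)}\right)^{2} = \left(-1248 + \left(6 + 8 \left(-6\right)\right)\right)^{2} = \left(-1248 + \left(6 - 48\right)\right)^{2} = \left(-1248 - 42\right)^{2} = \left(-1290\right)^{2} = 1664100$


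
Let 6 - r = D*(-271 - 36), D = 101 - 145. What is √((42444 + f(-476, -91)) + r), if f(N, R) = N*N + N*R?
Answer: √298834 ≈ 546.66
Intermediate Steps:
D = -44
f(N, R) = N² + N*R
r = -13502 (r = 6 - (-44)*(-271 - 36) = 6 - (-44)*(-307) = 6 - 1*13508 = 6 - 13508 = -13502)
√((42444 + f(-476, -91)) + r) = √((42444 - 476*(-476 - 91)) - 13502) = √((42444 - 476*(-567)) - 13502) = √((42444 + 269892) - 13502) = √(312336 - 13502) = √298834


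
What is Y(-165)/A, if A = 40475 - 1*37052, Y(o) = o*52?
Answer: -2860/1141 ≈ -2.5066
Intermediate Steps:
Y(o) = 52*o
A = 3423 (A = 40475 - 37052 = 3423)
Y(-165)/A = (52*(-165))/3423 = -8580*1/3423 = -2860/1141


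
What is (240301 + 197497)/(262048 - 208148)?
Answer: 218899/26950 ≈ 8.1224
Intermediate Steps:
(240301 + 197497)/(262048 - 208148) = 437798/53900 = 437798*(1/53900) = 218899/26950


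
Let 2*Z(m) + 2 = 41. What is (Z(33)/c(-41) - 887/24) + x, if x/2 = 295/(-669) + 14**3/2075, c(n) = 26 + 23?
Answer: -6311850117/181388200 ≈ -34.797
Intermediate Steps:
Z(m) = 39/2 (Z(m) = -1 + (1/2)*41 = -1 + 41/2 = 39/2)
c(n) = 49
x = 2447222/1388175 (x = 2*(295/(-669) + 14**3/2075) = 2*(295*(-1/669) + 2744*(1/2075)) = 2*(-295/669 + 2744/2075) = 2*(1223611/1388175) = 2447222/1388175 ≈ 1.7629)
(Z(33)/c(-41) - 887/24) + x = ((39/2)/49 - 887/24) + 2447222/1388175 = ((39/2)*(1/49) - 887*1/24) + 2447222/1388175 = (39/98 - 887/24) + 2447222/1388175 = -42995/1176 + 2447222/1388175 = -6311850117/181388200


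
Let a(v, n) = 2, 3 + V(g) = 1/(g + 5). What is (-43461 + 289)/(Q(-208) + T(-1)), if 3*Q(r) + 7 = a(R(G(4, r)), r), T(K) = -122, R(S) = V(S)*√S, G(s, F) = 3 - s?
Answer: 129516/371 ≈ 349.10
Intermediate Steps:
V(g) = -3 + 1/(5 + g) (V(g) = -3 + 1/(g + 5) = -3 + 1/(5 + g))
R(S) = √S*(-14 - 3*S)/(5 + S) (R(S) = ((-14 - 3*S)/(5 + S))*√S = √S*(-14 - 3*S)/(5 + S))
Q(r) = -5/3 (Q(r) = -7/3 + (⅓)*2 = -7/3 + ⅔ = -5/3)
(-43461 + 289)/(Q(-208) + T(-1)) = (-43461 + 289)/(-5/3 - 122) = -43172/(-371/3) = -43172*(-3/371) = 129516/371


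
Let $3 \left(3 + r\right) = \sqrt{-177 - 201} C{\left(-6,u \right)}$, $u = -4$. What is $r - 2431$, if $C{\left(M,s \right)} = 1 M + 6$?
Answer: $-2434$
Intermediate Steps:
$C{\left(M,s \right)} = 6 + M$ ($C{\left(M,s \right)} = M + 6 = 6 + M$)
$r = -3$ ($r = -3 + \frac{\sqrt{-177 - 201} \left(6 - 6\right)}{3} = -3 + \frac{\sqrt{-378} \cdot 0}{3} = -3 + \frac{3 i \sqrt{42} \cdot 0}{3} = -3 + \frac{1}{3} \cdot 0 = -3 + 0 = -3$)
$r - 2431 = -3 - 2431 = -2434$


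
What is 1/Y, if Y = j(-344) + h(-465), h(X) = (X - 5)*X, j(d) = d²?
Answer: 1/336886 ≈ 2.9684e-6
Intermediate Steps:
h(X) = X*(-5 + X) (h(X) = (-5 + X)*X = X*(-5 + X))
Y = 336886 (Y = (-344)² - 465*(-5 - 465) = 118336 - 465*(-470) = 118336 + 218550 = 336886)
1/Y = 1/336886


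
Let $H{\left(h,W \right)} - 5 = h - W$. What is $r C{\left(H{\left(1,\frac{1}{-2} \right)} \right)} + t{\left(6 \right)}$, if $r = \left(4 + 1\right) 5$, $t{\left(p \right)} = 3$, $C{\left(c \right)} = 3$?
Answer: $78$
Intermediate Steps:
$H{\left(h,W \right)} = 5 + h - W$ ($H{\left(h,W \right)} = 5 - \left(W - h\right) = 5 + h - W$)
$r = 25$ ($r = 5 \cdot 5 = 25$)
$r C{\left(H{\left(1,\frac{1}{-2} \right)} \right)} + t{\left(6 \right)} = 25 \cdot 3 + 3 = 75 + 3 = 78$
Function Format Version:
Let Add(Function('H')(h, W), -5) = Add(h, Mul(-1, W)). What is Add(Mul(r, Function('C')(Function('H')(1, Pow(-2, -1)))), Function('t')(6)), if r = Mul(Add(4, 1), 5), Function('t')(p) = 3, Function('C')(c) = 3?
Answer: 78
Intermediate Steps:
Function('H')(h, W) = Add(5, h, Mul(-1, W)) (Function('H')(h, W) = Add(5, Add(h, Mul(-1, W))) = Add(5, h, Mul(-1, W)))
r = 25 (r = Mul(5, 5) = 25)
Add(Mul(r, Function('C')(Function('H')(1, Pow(-2, -1)))), Function('t')(6)) = Add(Mul(25, 3), 3) = Add(75, 3) = 78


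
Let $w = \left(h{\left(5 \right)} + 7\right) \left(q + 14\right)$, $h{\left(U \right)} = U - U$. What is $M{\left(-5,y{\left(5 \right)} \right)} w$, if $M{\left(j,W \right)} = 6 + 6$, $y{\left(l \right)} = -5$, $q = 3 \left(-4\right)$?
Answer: $168$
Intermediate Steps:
$q = -12$
$h{\left(U \right)} = 0$
$M{\left(j,W \right)} = 12$
$w = 14$ ($w = \left(0 + 7\right) \left(-12 + 14\right) = 7 \cdot 2 = 14$)
$M{\left(-5,y{\left(5 \right)} \right)} w = 12 \cdot 14 = 168$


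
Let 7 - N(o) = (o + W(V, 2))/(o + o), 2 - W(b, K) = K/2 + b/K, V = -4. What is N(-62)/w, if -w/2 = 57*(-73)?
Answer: 809/1031928 ≈ 0.00078397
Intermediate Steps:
W(b, K) = 2 - K/2 - b/K (W(b, K) = 2 - (K/2 + b/K) = 2 + (-K/2 - b/K) = 2 - K/2 - b/K)
w = 8322 (w = -114*(-73) = -2*(-4161) = 8322)
N(o) = 7 - (3 + o)/(2*o) (N(o) = 7 - (o + (2 - ½*2 - 1*(-4)/2))/(o + o) = 7 - (o + (2 - 1 - 1*(-4)*½))/(2*o) = 7 - (o + (2 - 1 + 2))*1/(2*o) = 7 - (o + 3)*1/(2*o) = 7 - (3 + o)*1/(2*o) = 7 - (3 + o)/(2*o))
N(-62)/w = ((½)*(-3 + 13*(-62))/(-62))/8322 = ((½)*(-1/62)*(-3 - 806))*(1/8322) = ((½)*(-1/62)*(-809))*(1/8322) = (809/124)*(1/8322) = 809/1031928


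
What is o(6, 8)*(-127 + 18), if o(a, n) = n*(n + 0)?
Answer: -6976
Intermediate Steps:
o(a, n) = n² (o(a, n) = n*n = n²)
o(6, 8)*(-127 + 18) = 8²*(-127 + 18) = 64*(-109) = -6976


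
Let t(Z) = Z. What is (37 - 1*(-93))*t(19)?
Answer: 2470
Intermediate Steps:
(37 - 1*(-93))*t(19) = (37 - 1*(-93))*19 = (37 + 93)*19 = 130*19 = 2470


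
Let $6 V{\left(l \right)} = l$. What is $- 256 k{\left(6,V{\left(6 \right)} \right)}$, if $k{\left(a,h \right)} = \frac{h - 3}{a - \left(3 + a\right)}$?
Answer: $- \frac{512}{3} \approx -170.67$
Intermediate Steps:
$V{\left(l \right)} = \frac{l}{6}$
$k{\left(a,h \right)} = 1 - \frac{h}{3}$ ($k{\left(a,h \right)} = \frac{-3 + h}{-3} = \left(-3 + h\right) \left(- \frac{1}{3}\right) = 1 - \frac{h}{3}$)
$- 256 k{\left(6,V{\left(6 \right)} \right)} = - 256 \left(1 - \frac{\frac{1}{6} \cdot 6}{3}\right) = - 256 \left(1 - \frac{1}{3}\right) = \left(-256\right) \frac{2}{3} = - \frac{512}{3}$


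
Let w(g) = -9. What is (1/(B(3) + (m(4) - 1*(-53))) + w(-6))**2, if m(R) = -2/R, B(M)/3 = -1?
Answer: 790321/9801 ≈ 80.637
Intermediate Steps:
B(M) = -3 (B(M) = 3*(-1) = -3)
(1/(B(3) + (m(4) - 1*(-53))) + w(-6))**2 = (1/(-3 + (-2/4 - 1*(-53))) - 9)**2 = (1/(-3 + (-2*1/4 + 53)) - 9)**2 = (1/(-3 + (-1/2 + 53)) - 9)**2 = (1/(-3 + 105/2) - 9)**2 = (1/(99/2) - 9)**2 = (2/99 - 9)**2 = (-889/99)**2 = 790321/9801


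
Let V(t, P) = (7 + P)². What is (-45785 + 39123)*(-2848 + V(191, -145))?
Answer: -107897752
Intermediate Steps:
(-45785 + 39123)*(-2848 + V(191, -145)) = (-45785 + 39123)*(-2848 + (7 - 145)²) = -6662*(-2848 + (-138)²) = -6662*(-2848 + 19044) = -6662*16196 = -107897752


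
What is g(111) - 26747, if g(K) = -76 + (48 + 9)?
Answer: -26766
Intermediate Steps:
g(K) = -19 (g(K) = -76 + 57 = -19)
g(111) - 26747 = -19 - 26747 = -26766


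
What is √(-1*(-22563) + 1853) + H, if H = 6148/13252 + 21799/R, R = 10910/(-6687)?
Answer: -482918953099/36144830 + 4*√1526 ≈ -13204.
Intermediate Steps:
R = -10910/6687 (R = 10910*(-1/6687) = -10910/6687 ≈ -1.6315)
H = -482918953099/36144830 (H = 6148/13252 + 21799/(-10910/6687) = 6148*(1/13252) + 21799*(-6687/10910) = 1537/3313 - 145769913/10910 = -482918953099/36144830 ≈ -13361.)
√(-1*(-22563) + 1853) + H = √(-1*(-22563) + 1853) - 482918953099/36144830 = √(22563 + 1853) - 482918953099/36144830 = √24416 - 482918953099/36144830 = 4*√1526 - 482918953099/36144830 = -482918953099/36144830 + 4*√1526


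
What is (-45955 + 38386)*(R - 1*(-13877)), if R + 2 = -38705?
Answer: 187938270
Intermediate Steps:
R = -38707 (R = -2 - 38705 = -38707)
(-45955 + 38386)*(R - 1*(-13877)) = (-45955 + 38386)*(-38707 - 1*(-13877)) = -7569*(-38707 + 13877) = -7569*(-24830) = 187938270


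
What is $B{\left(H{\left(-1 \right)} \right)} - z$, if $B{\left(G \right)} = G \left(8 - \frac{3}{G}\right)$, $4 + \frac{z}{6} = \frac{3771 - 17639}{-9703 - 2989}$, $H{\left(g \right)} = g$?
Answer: $\frac{20447}{3173} \approx 6.4441$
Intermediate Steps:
$z = - \frac{55350}{3173}$ ($z = -24 + 6 \frac{3771 - 17639}{-9703 - 2989} = -24 + 6 \left(- \frac{13868}{-12692}\right) = -24 + 6 \left(\left(-13868\right) \left(- \frac{1}{12692}\right)\right) = -24 + 6 \cdot \frac{3467}{3173} = -24 + \frac{20802}{3173} = - \frac{55350}{3173} \approx -17.444$)
$B{\left(H{\left(-1 \right)} \right)} - z = \left(-3 + 8 \left(-1\right)\right) - - \frac{55350}{3173} = \left(-3 - 8\right) + \frac{55350}{3173} = -11 + \frac{55350}{3173} = \frac{20447}{3173}$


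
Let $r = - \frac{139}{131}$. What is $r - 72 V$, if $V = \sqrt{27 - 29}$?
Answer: $- \frac{139}{131} - 72 i \sqrt{2} \approx -1.0611 - 101.82 i$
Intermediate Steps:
$r = - \frac{139}{131}$ ($r = \left(-139\right) \frac{1}{131} = - \frac{139}{131} \approx -1.0611$)
$V = i \sqrt{2}$ ($V = \sqrt{-2} = i \sqrt{2} \approx 1.4142 i$)
$r - 72 V = - \frac{139}{131} - 72 i \sqrt{2}$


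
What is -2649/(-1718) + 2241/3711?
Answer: 4560159/2125166 ≈ 2.1458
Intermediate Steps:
-2649/(-1718) + 2241/3711 = -2649*(-1/1718) + 2241*(1/3711) = 2649/1718 + 747/1237 = 4560159/2125166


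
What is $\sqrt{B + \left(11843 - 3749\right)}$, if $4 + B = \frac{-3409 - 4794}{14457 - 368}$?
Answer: $\frac{\sqrt{1605748788823}}{14089} \approx 89.941$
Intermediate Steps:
$B = - \frac{64559}{14089}$ ($B = -4 + \frac{-3409 - 4794}{14457 - 368} = -4 - \frac{8203}{14089} = - \frac{64559}{14089} \approx -4.5822$)
$\sqrt{B + \left(11843 - 3749\right)} = \sqrt{- \frac{64559}{14089} + \left(11843 - 3749\right)} = \sqrt{- \frac{64559}{14089} + 8094} = \sqrt{\frac{113971807}{14089}} = \frac{\sqrt{1605748788823}}{14089}$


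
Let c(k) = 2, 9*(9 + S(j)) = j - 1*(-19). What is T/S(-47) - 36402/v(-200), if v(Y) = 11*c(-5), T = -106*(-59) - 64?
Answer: -2596719/1199 ≈ -2165.7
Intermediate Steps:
S(j) = -62/9 + j/9 (S(j) = -9 + (j - 1*(-19))/9 = -9 + (j + 19)/9 = -9 + (19 + j)/9 = -9 + (19/9 + j/9) = -62/9 + j/9)
T = 6190 (T = 6254 - 64 = 6190)
v(Y) = 22 (v(Y) = 11*2 = 22)
T/S(-47) - 36402/v(-200) = 6190/(-62/9 + (1/9)*(-47)) - 36402/22 = 6190/(-62/9 - 47/9) - 36402*1/22 = 6190/(-109/9) - 18201/11 = 6190*(-9/109) - 18201/11 = -55710/109 - 18201/11 = -2596719/1199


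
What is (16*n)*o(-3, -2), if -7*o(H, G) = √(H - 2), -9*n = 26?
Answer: 416*I*√5/63 ≈ 14.765*I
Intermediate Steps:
n = -26/9 (n = -⅑*26 = -26/9 ≈ -2.8889)
o(H, G) = -√(-2 + H)/7 (o(H, G) = -√(H - 2)/7 = -√(-2 + H)/7)
(16*n)*o(-3, -2) = (16*(-26/9))*(-√(-2 - 3)/7) = -(-416)*√(-5)/63 = -(-416)*I*√5/63 = 416*I*√5/63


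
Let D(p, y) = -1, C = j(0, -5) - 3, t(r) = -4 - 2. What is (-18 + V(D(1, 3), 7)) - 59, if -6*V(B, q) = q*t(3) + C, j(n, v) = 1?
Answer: -209/3 ≈ -69.667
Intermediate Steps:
t(r) = -6
C = -2 (C = 1 - 3 = -2)
V(B, q) = 1/3 + q (V(B, q) = -(q*(-6) - 2)/6 = -(-6*q - 2)/6 = -(-2 - 6*q)/6 = 1/3 + q)
(-18 + V(D(1, 3), 7)) - 59 = (-18 + (1/3 + 7)) - 59 = (-18 + 22/3) - 59 = -32/3 - 59 = -209/3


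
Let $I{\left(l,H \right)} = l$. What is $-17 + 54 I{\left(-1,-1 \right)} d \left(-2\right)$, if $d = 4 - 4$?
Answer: $-17$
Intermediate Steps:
$d = 0$
$-17 + 54 I{\left(-1,-1 \right)} d \left(-2\right) = -17 + 54 \left(-1\right) 0 \left(-2\right) = -17 + 54 \cdot 0 \left(-2\right) = -17 + 54 \cdot 0 = -17 + 0 = -17$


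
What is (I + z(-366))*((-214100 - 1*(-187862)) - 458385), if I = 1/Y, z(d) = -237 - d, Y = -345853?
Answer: -21621472591428/345853 ≈ -6.2516e+7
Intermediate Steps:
I = -1/345853 (I = 1/(-345853) = -1/345853 ≈ -2.8914e-6)
(I + z(-366))*((-214100 - 1*(-187862)) - 458385) = (-1/345853 + (-237 - 1*(-366)))*((-214100 - 1*(-187862)) - 458385) = (-1/345853 + (-237 + 366))*((-214100 + 187862) - 458385) = (-1/345853 + 129)*(-26238 - 458385) = (44615036/345853)*(-484623) = -21621472591428/345853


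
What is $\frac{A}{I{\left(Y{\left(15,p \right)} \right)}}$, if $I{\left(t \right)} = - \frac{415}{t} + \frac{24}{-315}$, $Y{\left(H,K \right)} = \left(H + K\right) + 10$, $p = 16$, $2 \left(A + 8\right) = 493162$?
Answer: $- \frac{1061496765}{43903} \approx -24178.0$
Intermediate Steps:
$A = 246573$ ($A = -8 + \frac{1}{2} \cdot 493162 = -8 + 246581 = 246573$)
$Y{\left(H,K \right)} = 10 + H + K$
$I{\left(t \right)} = - \frac{8}{105} - \frac{415}{t}$ ($I{\left(t \right)} = - \frac{415}{t} + 24 \left(- \frac{1}{315}\right) = - \frac{415}{t} - \frac{8}{105} = - \frac{8}{105} - \frac{415}{t}$)
$\frac{A}{I{\left(Y{\left(15,p \right)} \right)}} = \frac{246573}{- \frac{8}{105} - \frac{415}{10 + 15 + 16}} = \frac{246573}{- \frac{8}{105} - \frac{415}{41}} = \frac{246573}{- \frac{43903}{4305}} = 246573 \left(- \frac{4305}{43903}\right) = - \frac{1061496765}{43903}$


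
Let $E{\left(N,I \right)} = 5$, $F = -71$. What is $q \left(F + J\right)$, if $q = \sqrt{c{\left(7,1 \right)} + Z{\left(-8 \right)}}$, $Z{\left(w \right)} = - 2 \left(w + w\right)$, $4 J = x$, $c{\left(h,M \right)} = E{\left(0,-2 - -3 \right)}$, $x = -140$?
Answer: $- 106 \sqrt{37} \approx -644.77$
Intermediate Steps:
$c{\left(h,M \right)} = 5$
$J = -35$ ($J = \frac{1}{4} \left(-140\right) = -35$)
$Z{\left(w \right)} = - 4 w$ ($Z{\left(w \right)} = - 2 \cdot 2 w = - 4 w$)
$q = \sqrt{37}$ ($q = \sqrt{5 - -32} = \sqrt{5 + 32} = \sqrt{37} \approx 6.0828$)
$q \left(F + J\right) = \sqrt{37} \left(-71 - 35\right) = \sqrt{37} \left(-106\right) = - 106 \sqrt{37}$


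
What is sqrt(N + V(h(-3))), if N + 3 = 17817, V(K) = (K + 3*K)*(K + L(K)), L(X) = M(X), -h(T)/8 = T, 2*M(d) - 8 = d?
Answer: 3*sqrt(2406) ≈ 147.15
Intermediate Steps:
M(d) = 4 + d/2
h(T) = -8*T
L(X) = 4 + X/2
V(K) = 4*K*(4 + 3*K/2) (V(K) = (K + 3*K)*(K + (4 + K/2)) = (4*K)*(4 + 3*K/2) = 4*K*(4 + 3*K/2))
N = 17814 (N = -3 + 17817 = 17814)
sqrt(N + V(h(-3))) = sqrt(17814 + 2*(-8*(-3))*(8 + 3*(-8*(-3)))) = sqrt(17814 + 2*24*(8 + 3*24)) = sqrt(17814 + 2*24*(8 + 72)) = sqrt(17814 + 2*24*80) = sqrt(17814 + 3840) = sqrt(21654) = 3*sqrt(2406)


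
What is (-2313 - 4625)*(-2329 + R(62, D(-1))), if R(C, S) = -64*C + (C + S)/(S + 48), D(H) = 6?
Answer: 1179355930/27 ≈ 4.3680e+7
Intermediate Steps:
R(C, S) = -64*C + (C + S)/(48 + S)
(-2313 - 4625)*(-2329 + R(62, D(-1))) = (-2313 - 4625)*(-2329 + (6 - 3071*62 - 64*62*6)/(48 + 6)) = -6938*(-2329 + (6 - 190402 - 23808)/54) = -6938*(-2329 + (1/54)*(-214204)) = -6938*(-2329 - 107102/27) = -6938*(-169985/27) = 1179355930/27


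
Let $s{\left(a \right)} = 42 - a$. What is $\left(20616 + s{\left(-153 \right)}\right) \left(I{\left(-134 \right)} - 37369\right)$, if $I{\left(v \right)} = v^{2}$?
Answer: $-404003943$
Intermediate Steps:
$\left(20616 + s{\left(-153 \right)}\right) \left(I{\left(-134 \right)} - 37369\right) = \left(20616 + \left(42 - -153\right)\right) \left(\left(-134\right)^{2} - 37369\right) = \left(20616 + \left(42 + 153\right)\right) \left(17956 - 37369\right) = \left(20616 + 195\right) \left(-19413\right) = 20811 \left(-19413\right) = -404003943$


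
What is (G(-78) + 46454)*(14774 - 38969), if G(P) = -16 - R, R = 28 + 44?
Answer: -1121825370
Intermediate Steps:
R = 72
G(P) = -88 (G(P) = -16 - 1*72 = -16 - 72 = -88)
(G(-78) + 46454)*(14774 - 38969) = (-88 + 46454)*(14774 - 38969) = 46366*(-24195) = -1121825370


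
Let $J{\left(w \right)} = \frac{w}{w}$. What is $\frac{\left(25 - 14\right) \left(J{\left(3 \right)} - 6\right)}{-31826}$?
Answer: $\frac{55}{31826} \approx 0.0017281$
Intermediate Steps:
$J{\left(w \right)} = 1$
$\frac{\left(25 - 14\right) \left(J{\left(3 \right)} - 6\right)}{-31826} = \frac{\left(25 - 14\right) \left(1 - 6\right)}{-31826} = - \frac{11 \left(-5\right)}{31826} = \left(- \frac{1}{31826}\right) \left(-55\right) = \frac{55}{31826}$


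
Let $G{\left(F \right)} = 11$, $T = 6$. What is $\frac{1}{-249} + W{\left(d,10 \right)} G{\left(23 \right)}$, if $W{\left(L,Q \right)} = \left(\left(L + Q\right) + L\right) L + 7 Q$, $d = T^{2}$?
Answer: $\frac{8277257}{249} \approx 33242.0$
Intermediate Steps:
$d = 36$ ($d = 6^{2} = 36$)
$W{\left(L,Q \right)} = 7 Q + L \left(Q + 2 L\right)$ ($W{\left(L,Q \right)} = \left(Q + 2 L\right) L + 7 Q = L \left(Q + 2 L\right) + 7 Q = 7 Q + L \left(Q + 2 L\right)$)
$\frac{1}{-249} + W{\left(d,10 \right)} G{\left(23 \right)} = \frac{1}{-249} + \left(2 \cdot 36^{2} + 7 \cdot 10 + 36 \cdot 10\right) 11 = - \frac{1}{249} + \left(2 \cdot 1296 + 70 + 360\right) 11 = - \frac{1}{249} + \left(2592 + 70 + 360\right) 11 = - \frac{1}{249} + 3022 \cdot 11 = - \frac{1}{249} + 33242 = \frac{8277257}{249}$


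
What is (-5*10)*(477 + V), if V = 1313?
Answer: -89500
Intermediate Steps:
(-5*10)*(477 + V) = (-5*10)*(477 + 1313) = -50*1790 = -89500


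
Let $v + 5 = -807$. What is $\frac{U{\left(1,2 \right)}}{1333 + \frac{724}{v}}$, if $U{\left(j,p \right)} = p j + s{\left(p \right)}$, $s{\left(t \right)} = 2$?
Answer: $\frac{406}{135209} \approx 0.0030028$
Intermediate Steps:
$v = -812$ ($v = -5 - 807 = -812$)
$U{\left(j,p \right)} = 2 + j p$ ($U{\left(j,p \right)} = p j + 2 = j p + 2 = 2 + j p$)
$\frac{U{\left(1,2 \right)}}{1333 + \frac{724}{v}} = \frac{2 + 1 \cdot 2}{1333 + \frac{724}{-812}} = \frac{2 + 2}{1333 + 724 \left(- \frac{1}{812}\right)} = \frac{4}{1333 - \frac{181}{203}} = \frac{4}{\frac{270418}{203}} = 4 \cdot \frac{203}{270418} = \frac{406}{135209}$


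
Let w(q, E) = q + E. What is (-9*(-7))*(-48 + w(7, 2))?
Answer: -2457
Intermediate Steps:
w(q, E) = E + q
(-9*(-7))*(-48 + w(7, 2)) = (-9*(-7))*(-48 + (2 + 7)) = 63*(-48 + 9) = 63*(-39) = -2457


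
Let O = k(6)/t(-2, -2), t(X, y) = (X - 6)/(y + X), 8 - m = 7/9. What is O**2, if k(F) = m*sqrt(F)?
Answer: 4225/54 ≈ 78.241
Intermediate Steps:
m = 65/9 (m = 8 - 7/9 = 65/9 ≈ 7.2222)
t(X, y) = (-6 + X)/(X + y)
k(F) = 65*sqrt(F)/9
O = 65*sqrt(6)/18 (O = (65*sqrt(6)/9)/(((-6 - 2)/(-2 - 2))) = (65*sqrt(6)/9)/((-8/(-4))) = (65*sqrt(6)/9)/((-1/4*(-8))) = (65*sqrt(6)/9)/2 = (65*sqrt(6)/9)*(1/2) = 65*sqrt(6)/18 ≈ 8.8454)
O**2 = (65*sqrt(6)/18)**2 = 4225/54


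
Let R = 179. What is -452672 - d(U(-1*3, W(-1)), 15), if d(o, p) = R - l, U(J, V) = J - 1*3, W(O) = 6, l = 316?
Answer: -452535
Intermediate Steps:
U(J, V) = -3 + J (U(J, V) = J - 3 = -3 + J)
d(o, p) = -137 (d(o, p) = 179 - 1*316 = 179 - 316 = -137)
-452672 - d(U(-1*3, W(-1)), 15) = -452672 - 1*(-137) = -452672 + 137 = -452535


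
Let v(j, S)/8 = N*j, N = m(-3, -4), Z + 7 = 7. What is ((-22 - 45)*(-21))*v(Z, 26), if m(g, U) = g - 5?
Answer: 0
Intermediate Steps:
m(g, U) = -5 + g
Z = 0 (Z = -7 + 7 = 0)
N = -8 (N = -5 - 3 = -8)
v(j, S) = -64*j (v(j, S) = 8*(-8*j) = -64*j)
((-22 - 45)*(-21))*v(Z, 26) = ((-22 - 45)*(-21))*(-64*0) = -67*(-21)*0 = 1407*0 = 0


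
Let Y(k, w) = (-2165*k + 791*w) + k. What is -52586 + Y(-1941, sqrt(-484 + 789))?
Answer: 4147738 + 791*sqrt(305) ≈ 4.1616e+6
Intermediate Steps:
Y(k, w) = -2164*k + 791*w
-52586 + Y(-1941, sqrt(-484 + 789)) = -52586 + (-2164*(-1941) + 791*sqrt(-484 + 789)) = -52586 + (4200324 + 791*sqrt(305)) = 4147738 + 791*sqrt(305)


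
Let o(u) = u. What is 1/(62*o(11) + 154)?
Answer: 1/836 ≈ 0.0011962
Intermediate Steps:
1/(62*o(11) + 154) = 1/(62*11 + 154) = 1/(682 + 154) = 1/836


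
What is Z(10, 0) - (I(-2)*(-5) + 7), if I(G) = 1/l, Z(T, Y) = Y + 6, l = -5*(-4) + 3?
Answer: -18/23 ≈ -0.78261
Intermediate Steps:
l = 23 (l = 20 + 3 = 23)
Z(T, Y) = 6 + Y
I(G) = 1/23
Z(10, 0) - (I(-2)*(-5) + 7) = (6 + 0) - ((1/23)*(-5) + 7) = 6 - (-5/23 + 7) = 6 - 1*156/23 = 6 - 156/23 = -18/23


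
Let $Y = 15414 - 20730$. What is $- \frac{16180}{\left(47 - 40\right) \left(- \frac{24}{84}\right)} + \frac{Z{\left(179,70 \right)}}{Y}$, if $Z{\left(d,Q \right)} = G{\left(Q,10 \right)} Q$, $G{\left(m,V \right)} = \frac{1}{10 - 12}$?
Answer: $\frac{43006475}{5316} \approx 8090.0$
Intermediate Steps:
$G{\left(m,V \right)} = - \frac{1}{2}$ ($G{\left(m,V \right)} = \frac{1}{-2} = - \frac{1}{2}$)
$Y = -5316$
$Z{\left(d,Q \right)} = - \frac{Q}{2}$
$- \frac{16180}{\left(47 - 40\right) \left(- \frac{24}{84}\right)} + \frac{Z{\left(179,70 \right)}}{Y} = - \frac{16180}{\left(47 - 40\right) \left(- \frac{24}{84}\right)} + \frac{\left(- \frac{1}{2}\right) 70}{-5316} = - \frac{16180}{7 \left(\left(-24\right) \frac{1}{84}\right)} - - \frac{35}{5316} = - \frac{16180}{7 \left(- \frac{2}{7}\right)} + \frac{35}{5316} = - \frac{16180}{-2} + \frac{35}{5316} = \left(-16180\right) \left(- \frac{1}{2}\right) + \frac{35}{5316} = 8090 + \frac{35}{5316} = \frac{43006475}{5316}$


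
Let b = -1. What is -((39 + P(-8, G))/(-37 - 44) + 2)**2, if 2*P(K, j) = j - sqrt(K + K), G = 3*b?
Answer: -61985/26244 - 166*I/2187 ≈ -2.3619 - 0.075903*I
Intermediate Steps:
G = -3 (G = 3*(-1) = -3)
P(K, j) = j/2 - sqrt(2)*sqrt(K)/2 (P(K, j) = (j - sqrt(K + K))/2 = (j - sqrt(2*K))/2 = (j - sqrt(2)*sqrt(K))/2 = j/2 - sqrt(2)*sqrt(K)/2)
-((39 + P(-8, G))/(-37 - 44) + 2)**2 = -((39 + ((1/2)*(-3) - sqrt(2)*sqrt(-8)/2))/(-37 - 44) + 2)**2 = -((39 + (-3/2 - sqrt(2)*2*I*sqrt(2)/2))/(-81) + 2)**2 = -((39 + (-3/2 - 2*I))*(-1/81) + 2)**2 = -((75/2 - 2*I)*(-1/81) + 2)**2 = -((-25/54 + 2*I/81) + 2)**2 = -(83/54 + 2*I/81)**2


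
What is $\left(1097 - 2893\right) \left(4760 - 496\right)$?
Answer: $-7658144$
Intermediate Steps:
$\left(1097 - 2893\right) \left(4760 - 496\right) = \left(-1796\right) 4264 = -7658144$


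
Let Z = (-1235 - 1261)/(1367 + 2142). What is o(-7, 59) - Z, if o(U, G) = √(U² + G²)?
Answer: 2496/3509 + √3530 ≈ 60.125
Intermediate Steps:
Z = -2496/3509 ≈ -0.71131
o(U, G) = √(G² + U²)
o(-7, 59) - Z = √(59² + (-7)²) - 1*(-2496/3509) = √(3481 + 49) + 2496/3509 = √3530 + 2496/3509 = 2496/3509 + √3530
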